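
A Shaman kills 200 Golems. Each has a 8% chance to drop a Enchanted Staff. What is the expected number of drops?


Expected drops = kills * (drop_rate / 100)
= 200 * (8 / 100)
= 200 * 0.08
= 16.0

16.0 drops


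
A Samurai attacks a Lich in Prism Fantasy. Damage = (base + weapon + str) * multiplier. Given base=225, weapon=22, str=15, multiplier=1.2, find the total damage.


Sum base + weapon + str = 225 + 22 + 15 = 262
Multiply by 1.2:
262 * 1.2 = 314.4

314.4 damage


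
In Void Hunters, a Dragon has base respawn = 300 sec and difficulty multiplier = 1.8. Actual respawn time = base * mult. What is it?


Respawn time = base * multiplier
= 300 * 1.8
= 540.0 seconds

540.0 seconds


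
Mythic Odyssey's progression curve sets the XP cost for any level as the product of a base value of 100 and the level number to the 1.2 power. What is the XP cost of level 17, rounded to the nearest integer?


XP = 100 * level^1.2
Substitute level = 17:
XP = 100 * 17^1.2
= 100 * 29.9598
= 2996

2996 XP


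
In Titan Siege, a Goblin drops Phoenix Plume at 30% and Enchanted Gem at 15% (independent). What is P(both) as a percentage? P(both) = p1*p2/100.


For independent events, P(both) = P(A) * P(B)
= 30% * 15%
= 450 / 100 %
= 4.5%

4.5%


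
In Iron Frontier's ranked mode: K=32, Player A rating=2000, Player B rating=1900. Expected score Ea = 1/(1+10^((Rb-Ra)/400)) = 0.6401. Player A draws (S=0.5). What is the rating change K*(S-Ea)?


Elo update: delta = K * (S - Ea), where S = 0.5 (draws)
S - Ea = 0.5 - 0.6401 = -0.1401
Rating change = 32 * -0.1401
= -4.48

-4.48 rating points


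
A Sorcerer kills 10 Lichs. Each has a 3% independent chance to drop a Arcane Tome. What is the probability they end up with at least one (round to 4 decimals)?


P(at least one) = 1 - P(none) = 1 - (1-p)^n
p = 3/100 = 0.03
1 - p = 0.97
(1 - p)^10 = 0.97^10 = 0.737424
P(at least one) = 1 - 0.737424 = 0.2626

0.2626


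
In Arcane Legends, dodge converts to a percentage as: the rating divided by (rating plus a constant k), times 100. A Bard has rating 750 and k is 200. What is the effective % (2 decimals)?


effective% = rating / (rating + k) * 100
= 750 / (750 + 200) * 100
= 750 / 950 * 100
= 0.789474 * 100
= 78.95%

78.95%


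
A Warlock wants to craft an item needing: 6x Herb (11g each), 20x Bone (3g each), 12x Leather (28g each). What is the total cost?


Cost breakdown:
  Herb: 6 * 11 = 66
  Bone: 20 * 3 = 60
  Leather: 12 * 28 = 336
Total = 66 + 60 + 336 = 462

462 gold


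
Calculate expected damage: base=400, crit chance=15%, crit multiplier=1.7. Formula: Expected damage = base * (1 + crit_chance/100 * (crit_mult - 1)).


E[dmg] = base * (1 + crit_chance * (crit_mult - 1))
cc as decimal = 15/100 = 0.15
cm - 1 = 1.7 - 1 = 0.7
Bonus factor = 0.15 * 0.7 = 0.105
Total multiplier = 1 + 0.105 = 1.105
Expected damage = 400 * 1.105 = 442.00

442.00 damage


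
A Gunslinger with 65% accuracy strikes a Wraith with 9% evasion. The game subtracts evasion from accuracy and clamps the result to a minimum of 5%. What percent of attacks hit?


accuracy - evasion = 65 - 9 = 56
Apply floor: max(56, 5) = 56
Hit chance = 56%

56%


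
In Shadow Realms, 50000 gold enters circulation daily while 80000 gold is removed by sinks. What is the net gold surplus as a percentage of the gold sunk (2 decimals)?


Net gold = 50000 - 80000 = -30000
Inflation rate = net / sunk * 100 = -30000 / 80000 * 100
= -0.375 * 100
= -37.50%

-37.50%


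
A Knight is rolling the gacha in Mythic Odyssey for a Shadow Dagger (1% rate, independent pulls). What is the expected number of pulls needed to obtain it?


Expected pulls for a geometric distribution = 1/p = 100 / rate%
= 100 / 1
= 100.0

100.0 pulls


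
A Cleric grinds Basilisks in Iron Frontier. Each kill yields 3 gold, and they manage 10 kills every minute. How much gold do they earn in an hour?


Gold per minute = 3 * 10 = 30
Gold per hour = 30 * 60 = 1800

1800 gold/hour


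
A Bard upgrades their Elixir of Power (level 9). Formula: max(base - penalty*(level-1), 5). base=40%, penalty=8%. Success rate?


raw_rate = 40 - 8 * (9 - 1)
= 40 - 8 * 8
= 40 - 64
= -24
Apply floor: max(-24, 5) = 5%

5%


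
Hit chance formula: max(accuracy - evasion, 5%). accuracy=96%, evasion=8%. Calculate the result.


accuracy - evasion = 96 - 8 = 88
Apply floor: max(88, 5) = 88
Hit chance = 88%

88%


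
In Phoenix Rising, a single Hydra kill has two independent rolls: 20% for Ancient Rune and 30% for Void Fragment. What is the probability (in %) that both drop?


For independent events, P(both) = P(A) * P(B)
= 20% * 30%
= 600 / 100 %
= 6.0%

6.0%


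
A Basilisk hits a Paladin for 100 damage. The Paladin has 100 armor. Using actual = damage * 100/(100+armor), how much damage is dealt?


actual = 100 * 100 / (100 + 100)
= 100 * 100 / 200
= 10000 / 200
= 50.00

50.00 damage


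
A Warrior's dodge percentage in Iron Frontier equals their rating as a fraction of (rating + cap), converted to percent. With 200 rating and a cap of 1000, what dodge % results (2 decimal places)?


dodge% = 200 / (200 + 1000) * 100
= 200 / 1200 * 100
= 0.166667 * 100
= 16.67%

16.67%


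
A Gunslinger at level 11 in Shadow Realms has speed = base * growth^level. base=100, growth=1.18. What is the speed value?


value = base * growth^level
= 100 * 1.18^11
= 100 * 6.175926
= 617.59

617.59 speed


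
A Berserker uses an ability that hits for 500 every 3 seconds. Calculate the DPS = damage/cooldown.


DPS = damage / cooldown
= 500 / 3
= 166.67

166.67 DPS


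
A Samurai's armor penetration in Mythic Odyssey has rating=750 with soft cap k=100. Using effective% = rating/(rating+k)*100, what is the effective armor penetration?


effective% = rating / (rating + k) * 100
= 750 / (750 + 100) * 100
= 750 / 850 * 100
= 0.882353 * 100
= 88.24%

88.24%


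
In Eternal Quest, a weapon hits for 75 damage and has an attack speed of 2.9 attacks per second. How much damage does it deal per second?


DPS = damage * attack_speed
= 75 * 2.9
= 217.5

217.5 DPS


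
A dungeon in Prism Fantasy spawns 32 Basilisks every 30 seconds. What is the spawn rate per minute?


Spawns per minute = count * (60 / interval)
= 32 * (60 / 30)
= 32 * 2.0
= 64.0

64.0 per minute


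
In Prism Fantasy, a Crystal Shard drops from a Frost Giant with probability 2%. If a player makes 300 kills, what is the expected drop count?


Expected drops = kills * (drop_rate / 100)
= 300 * (2 / 100)
= 300 * 0.02
= 6.0

6.0 drops


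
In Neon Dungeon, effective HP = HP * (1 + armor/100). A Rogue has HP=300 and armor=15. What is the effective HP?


EHP = 300 * (1 + 15/100)
= 300 * (1 + 0.15)
= 300 * 1.15
= 345.0

345.0 EHP


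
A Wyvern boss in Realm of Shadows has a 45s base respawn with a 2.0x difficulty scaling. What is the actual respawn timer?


Respawn time = base * multiplier
= 45 * 2.0
= 90.0 seconds

90.0 seconds


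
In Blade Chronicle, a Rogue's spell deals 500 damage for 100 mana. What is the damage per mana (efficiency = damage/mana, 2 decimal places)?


Efficiency = damage / mana
= 500 / 100
= 5.00

5.00 dmg/mana


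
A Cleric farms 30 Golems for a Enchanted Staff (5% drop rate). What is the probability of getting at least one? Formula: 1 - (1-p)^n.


P(at least one) = 1 - P(none) = 1 - (1-p)^n
p = 5/100 = 0.05
1 - p = 0.95
(1 - p)^30 = 0.95^30 = 0.214639
P(at least one) = 1 - 0.214639 = 0.7854

0.7854


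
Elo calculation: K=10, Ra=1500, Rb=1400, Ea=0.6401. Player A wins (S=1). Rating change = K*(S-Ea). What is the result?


Elo update: delta = K * (S - Ea), where S = 1 (wins)
S - Ea = 1 - 0.6401 = 0.3599
Rating change = 10 * 0.3599
= 3.60

3.60 rating points


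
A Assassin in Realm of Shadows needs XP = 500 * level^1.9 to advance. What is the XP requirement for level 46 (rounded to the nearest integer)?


XP = 500 * level^1.9
Substitute level = 46:
XP = 500 * 46^1.9
= 500 * 1442.9121
= 721456

721456 XP


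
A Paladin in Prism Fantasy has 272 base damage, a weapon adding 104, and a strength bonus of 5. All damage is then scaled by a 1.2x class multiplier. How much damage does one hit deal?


Sum base + weapon + str = 272 + 104 + 5 = 381
Multiply by 1.2:
381 * 1.2 = 457.2

457.2 damage


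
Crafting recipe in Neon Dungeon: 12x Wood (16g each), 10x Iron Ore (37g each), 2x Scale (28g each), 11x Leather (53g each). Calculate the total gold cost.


Cost breakdown:
  Wood: 12 * 16 = 192
  Iron Ore: 10 * 37 = 370
  Scale: 2 * 28 = 56
  Leather: 11 * 53 = 583
Total = 192 + 370 + 56 + 583 = 1201

1201 gold


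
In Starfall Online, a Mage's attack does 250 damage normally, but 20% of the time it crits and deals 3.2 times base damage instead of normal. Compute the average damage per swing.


E[dmg] = base * (1 + crit_chance * (crit_mult - 1))
cc as decimal = 20/100 = 0.2
cm - 1 = 3.2 - 1 = 2.2
Bonus factor = 0.2 * 2.2 = 0.44
Total multiplier = 1 + 0.44 = 1.44
Expected damage = 250 * 1.44 = 360.00

360.00 damage


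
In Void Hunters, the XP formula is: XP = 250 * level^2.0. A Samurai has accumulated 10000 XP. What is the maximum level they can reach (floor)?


XP = 250 * level^2.0, so level = (XP / 250)^(1/2.0)
= (10000 / 250)^(1/2.0)
= 40.0^0.5
= 6.3246
Floor: level = 6

level 6


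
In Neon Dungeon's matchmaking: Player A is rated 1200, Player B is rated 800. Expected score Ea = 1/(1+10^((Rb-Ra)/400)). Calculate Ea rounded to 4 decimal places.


Elo expected score: Ea = 1/(1 + 10^((Rb-Ra)/400))
Rb - Ra = 800 - 1200 = -400
(Rb-Ra)/400 = -400/400 = -1.0
10^-1.0 = 0.1
Ea = 1/(1 + 0.1) = 1/1.1 = 0.9091

0.9091


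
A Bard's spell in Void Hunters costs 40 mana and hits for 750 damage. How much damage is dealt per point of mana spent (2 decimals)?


Efficiency = damage / mana
= 750 / 40
= 18.75

18.75 dmg/mana


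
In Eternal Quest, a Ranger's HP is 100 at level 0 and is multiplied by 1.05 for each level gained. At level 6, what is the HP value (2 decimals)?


value = base * growth^level
= 100 * 1.05^6
= 100 * 1.340096
= 134.01

134.01 HP


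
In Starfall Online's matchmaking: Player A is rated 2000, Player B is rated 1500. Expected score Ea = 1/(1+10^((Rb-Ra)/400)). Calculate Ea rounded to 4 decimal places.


Elo expected score: Ea = 1/(1 + 10^((Rb-Ra)/400))
Rb - Ra = 1500 - 2000 = -500
(Rb-Ra)/400 = -500/400 = -1.25
10^-1.25 = 0.056234
Ea = 1/(1 + 0.056234) = 1/1.056234 = 0.9468

0.9468


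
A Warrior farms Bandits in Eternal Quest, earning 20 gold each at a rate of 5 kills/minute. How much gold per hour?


Gold per minute = 20 * 5 = 100
Gold per hour = 100 * 60 = 6000

6000 gold/hour


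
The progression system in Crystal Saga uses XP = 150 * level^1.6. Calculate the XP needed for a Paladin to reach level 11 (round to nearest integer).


XP = 150 * level^1.6
Substitute level = 11:
XP = 150 * 11^1.6
= 150 * 46.3691
= 6955

6955 XP


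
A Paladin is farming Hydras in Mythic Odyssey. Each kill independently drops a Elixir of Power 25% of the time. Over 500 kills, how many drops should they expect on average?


Expected drops = kills * (drop_rate / 100)
= 500 * (25 / 100)
= 500 * 0.25
= 125.0

125.0 drops


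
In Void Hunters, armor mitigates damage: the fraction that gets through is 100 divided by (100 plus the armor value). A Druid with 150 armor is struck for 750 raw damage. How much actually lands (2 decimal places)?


actual = 750 * 100 / (100 + 150)
= 750 * 100 / 250
= 75000 / 250
= 300.00

300.00 damage


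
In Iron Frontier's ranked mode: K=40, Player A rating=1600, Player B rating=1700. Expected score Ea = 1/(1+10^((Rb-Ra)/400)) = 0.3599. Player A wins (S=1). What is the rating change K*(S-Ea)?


Elo update: delta = K * (S - Ea), where S = 1 (wins)
S - Ea = 1 - 0.3599 = 0.6401
Rating change = 40 * 0.6401
= 25.60

25.60 rating points


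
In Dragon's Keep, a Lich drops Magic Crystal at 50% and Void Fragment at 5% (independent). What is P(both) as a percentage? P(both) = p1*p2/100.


For independent events, P(both) = P(A) * P(B)
= 50% * 5%
= 250 / 100 %
= 2.5%

2.5%


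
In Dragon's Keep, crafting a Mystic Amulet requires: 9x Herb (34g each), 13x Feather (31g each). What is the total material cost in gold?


Cost breakdown:
  Herb: 9 * 34 = 306
  Feather: 13 * 31 = 403
Total = 306 + 403 = 709

709 gold


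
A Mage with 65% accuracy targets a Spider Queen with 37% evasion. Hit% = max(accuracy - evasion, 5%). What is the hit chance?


accuracy - evasion = 65 - 37 = 28
Apply floor: max(28, 5) = 28
Hit chance = 28%

28%


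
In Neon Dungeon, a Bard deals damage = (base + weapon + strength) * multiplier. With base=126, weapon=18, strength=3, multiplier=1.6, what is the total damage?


Sum base + weapon + str = 126 + 18 + 3 = 147
Multiply by 1.6:
147 * 1.6 = 235.2

235.2 damage


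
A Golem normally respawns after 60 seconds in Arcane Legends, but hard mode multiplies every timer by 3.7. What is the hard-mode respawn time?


Respawn time = base * multiplier
= 60 * 3.7
= 222.0 seconds

222.0 seconds


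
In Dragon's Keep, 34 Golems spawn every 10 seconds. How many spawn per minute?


Spawns per minute = count * (60 / interval)
= 34 * (60 / 10)
= 34 * 6.0
= 204.0

204.0 per minute


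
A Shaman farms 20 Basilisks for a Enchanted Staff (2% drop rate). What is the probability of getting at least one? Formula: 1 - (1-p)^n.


P(at least one) = 1 - P(none) = 1 - (1-p)^n
p = 2/100 = 0.02
1 - p = 0.98
(1 - p)^20 = 0.98^20 = 0.667608
P(at least one) = 1 - 0.667608 = 0.3324

0.3324


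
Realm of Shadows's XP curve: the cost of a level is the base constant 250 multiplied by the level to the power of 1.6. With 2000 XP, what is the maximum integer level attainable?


XP = 250 * level^1.6, so level = (XP / 250)^(1/1.6)
= (2000 / 250)^(1/1.6)
= 8.0^0.625
= 3.668
Floor: level = 3

level 3


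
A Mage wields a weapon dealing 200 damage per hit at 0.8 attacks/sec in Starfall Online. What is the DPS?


DPS = damage * attack_speed
= 200 * 0.8
= 160.0

160.0 DPS


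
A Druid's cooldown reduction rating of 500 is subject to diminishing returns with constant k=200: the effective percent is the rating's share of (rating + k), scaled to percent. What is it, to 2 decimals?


effective% = rating / (rating + k) * 100
= 500 / (500 + 200) * 100
= 500 / 700 * 100
= 0.714286 * 100
= 71.43%

71.43%


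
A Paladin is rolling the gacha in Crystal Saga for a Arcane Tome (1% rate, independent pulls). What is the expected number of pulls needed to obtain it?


Expected pulls for a geometric distribution = 1/p = 100 / rate%
= 100 / 1
= 100.0

100.0 pulls


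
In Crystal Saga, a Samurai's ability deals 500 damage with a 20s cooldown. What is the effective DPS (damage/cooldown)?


DPS = damage / cooldown
= 500 / 20
= 25.00

25.00 DPS


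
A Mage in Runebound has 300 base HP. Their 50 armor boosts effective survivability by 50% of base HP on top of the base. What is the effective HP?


EHP = 300 * (1 + 50/100)
= 300 * (1 + 0.5)
= 300 * 1.5
= 450.0

450.0 EHP


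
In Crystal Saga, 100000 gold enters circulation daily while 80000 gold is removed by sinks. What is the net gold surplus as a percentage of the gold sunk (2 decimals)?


Net gold = 100000 - 80000 = 20000
Inflation rate = net / sunk * 100 = 20000 / 80000 * 100
= 0.25 * 100
= 25.00%

25.00%


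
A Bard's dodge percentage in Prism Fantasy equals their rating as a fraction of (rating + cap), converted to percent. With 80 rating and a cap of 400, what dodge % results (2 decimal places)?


dodge% = 80 / (80 + 400) * 100
= 80 / 480 * 100
= 0.166667 * 100
= 16.67%

16.67%


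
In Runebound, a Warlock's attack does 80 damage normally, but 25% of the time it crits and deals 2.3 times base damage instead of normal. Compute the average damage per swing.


E[dmg] = base * (1 + crit_chance * (crit_mult - 1))
cc as decimal = 25/100 = 0.25
cm - 1 = 2.3 - 1 = 1.3
Bonus factor = 0.25 * 1.3 = 0.325
Total multiplier = 1 + 0.325 = 1.325
Expected damage = 80 * 1.325 = 106.00

106.00 damage


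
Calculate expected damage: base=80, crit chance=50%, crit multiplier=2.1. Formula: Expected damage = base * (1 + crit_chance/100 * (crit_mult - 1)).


E[dmg] = base * (1 + crit_chance * (crit_mult - 1))
cc as decimal = 50/100 = 0.5
cm - 1 = 2.1 - 1 = 1.1
Bonus factor = 0.5 * 1.1 = 0.55
Total multiplier = 1 + 0.55 = 1.55
Expected damage = 80 * 1.55 = 124.00

124.00 damage


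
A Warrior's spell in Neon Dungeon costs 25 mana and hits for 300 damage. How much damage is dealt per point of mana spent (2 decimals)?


Efficiency = damage / mana
= 300 / 25
= 12.00

12.00 dmg/mana


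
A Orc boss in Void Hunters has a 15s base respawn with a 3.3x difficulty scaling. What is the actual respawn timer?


Respawn time = base * multiplier
= 15 * 3.3
= 49.5 seconds

49.5 seconds


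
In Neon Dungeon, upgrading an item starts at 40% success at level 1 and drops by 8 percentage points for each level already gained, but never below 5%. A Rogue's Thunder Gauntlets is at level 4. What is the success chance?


raw_rate = 40 - 8 * (4 - 1)
= 40 - 8 * 3
= 40 - 24
= 16
Apply floor: max(16, 5) = 16%

16%


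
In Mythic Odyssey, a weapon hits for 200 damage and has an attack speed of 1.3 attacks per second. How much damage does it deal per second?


DPS = damage * attack_speed
= 200 * 1.3
= 260.0

260.0 DPS


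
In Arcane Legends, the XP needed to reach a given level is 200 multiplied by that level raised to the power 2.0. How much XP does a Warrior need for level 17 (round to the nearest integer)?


XP = 200 * level^2.0
Substitute level = 17:
XP = 200 * 17^2.0
= 200 * 289.0
= 57800

57800 XP


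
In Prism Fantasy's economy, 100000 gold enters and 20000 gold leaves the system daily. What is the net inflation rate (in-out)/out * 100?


Net gold = 100000 - 20000 = 80000
Inflation rate = net / sunk * 100 = 80000 / 20000 * 100
= 4.0 * 100
= 400.00%

400.00%


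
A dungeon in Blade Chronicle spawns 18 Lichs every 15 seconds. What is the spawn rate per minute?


Spawns per minute = count * (60 / interval)
= 18 * (60 / 15)
= 18 * 4.0
= 72.0

72.0 per minute


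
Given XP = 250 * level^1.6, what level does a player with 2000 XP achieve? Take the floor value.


XP = 250 * level^1.6, so level = (XP / 250)^(1/1.6)
= (2000 / 250)^(1/1.6)
= 8.0^0.625
= 3.668
Floor: level = 3

level 3


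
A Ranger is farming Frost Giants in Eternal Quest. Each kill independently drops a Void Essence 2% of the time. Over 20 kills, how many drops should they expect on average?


Expected drops = kills * (drop_rate / 100)
= 20 * (2 / 100)
= 20 * 0.02
= 0.4

0.4 drops


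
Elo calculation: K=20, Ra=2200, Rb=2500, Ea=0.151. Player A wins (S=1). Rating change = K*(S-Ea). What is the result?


Elo update: delta = K * (S - Ea), where S = 1 (wins)
S - Ea = 1 - 0.151 = 0.849
Rating change = 20 * 0.849
= 16.98

16.98 rating points


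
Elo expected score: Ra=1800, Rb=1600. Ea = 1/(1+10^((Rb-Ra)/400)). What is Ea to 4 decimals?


Elo expected score: Ea = 1/(1 + 10^((Rb-Ra)/400))
Rb - Ra = 1600 - 1800 = -200
(Rb-Ra)/400 = -200/400 = -0.5
10^-0.5 = 0.316228
Ea = 1/(1 + 0.316228) = 1/1.316228 = 0.7597

0.7597


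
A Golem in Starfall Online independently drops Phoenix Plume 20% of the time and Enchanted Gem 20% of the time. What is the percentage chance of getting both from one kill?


For independent events, P(both) = P(A) * P(B)
= 20% * 20%
= 400 / 100 %
= 4.0%

4.0%


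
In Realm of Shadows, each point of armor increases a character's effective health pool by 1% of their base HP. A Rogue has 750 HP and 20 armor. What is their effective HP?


EHP = 750 * (1 + 20/100)
= 750 * (1 + 0.2)
= 750 * 1.2
= 900.0

900.0 EHP


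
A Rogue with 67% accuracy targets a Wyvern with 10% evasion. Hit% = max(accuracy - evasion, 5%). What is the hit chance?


accuracy - evasion = 67 - 10 = 57
Apply floor: max(57, 5) = 57
Hit chance = 57%

57%


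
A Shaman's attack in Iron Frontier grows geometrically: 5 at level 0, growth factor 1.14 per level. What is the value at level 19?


value = base * growth^level
= 5 * 1.14^19
= 5 * 12.055693
= 60.28

60.28 attack


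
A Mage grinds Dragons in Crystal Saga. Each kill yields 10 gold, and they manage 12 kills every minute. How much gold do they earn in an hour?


Gold per minute = 10 * 12 = 120
Gold per hour = 120 * 60 = 7200

7200 gold/hour


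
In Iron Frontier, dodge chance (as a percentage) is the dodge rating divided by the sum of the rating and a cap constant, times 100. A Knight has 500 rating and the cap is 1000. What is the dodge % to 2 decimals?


dodge% = 500 / (500 + 1000) * 100
= 500 / 1500 * 100
= 0.333333 * 100
= 33.33%

33.33%


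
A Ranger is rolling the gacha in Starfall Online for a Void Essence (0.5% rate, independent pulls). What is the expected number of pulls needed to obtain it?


Expected pulls for a geometric distribution = 1/p = 100 / rate%
= 100 / 0.5
= 200.0

200.0 pulls


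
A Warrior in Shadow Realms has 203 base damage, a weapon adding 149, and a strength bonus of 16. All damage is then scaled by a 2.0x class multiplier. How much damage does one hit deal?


Sum base + weapon + str = 203 + 149 + 16 = 368
Multiply by 2.0:
368 * 2.0 = 736.0

736.0 damage


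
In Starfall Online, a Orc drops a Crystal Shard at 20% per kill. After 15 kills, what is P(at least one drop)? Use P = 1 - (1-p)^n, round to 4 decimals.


P(at least one) = 1 - P(none) = 1 - (1-p)^n
p = 20/100 = 0.2
1 - p = 0.8
(1 - p)^15 = 0.8^15 = 0.035184
P(at least one) = 1 - 0.035184 = 0.9648

0.9648


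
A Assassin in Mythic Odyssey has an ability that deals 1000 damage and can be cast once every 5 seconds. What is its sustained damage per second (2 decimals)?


DPS = damage / cooldown
= 1000 / 5
= 200.00

200.00 DPS


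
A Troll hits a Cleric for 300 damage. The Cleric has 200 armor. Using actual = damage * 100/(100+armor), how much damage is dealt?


actual = 300 * 100 / (100 + 200)
= 300 * 100 / 300
= 30000 / 300
= 100.00

100.00 damage


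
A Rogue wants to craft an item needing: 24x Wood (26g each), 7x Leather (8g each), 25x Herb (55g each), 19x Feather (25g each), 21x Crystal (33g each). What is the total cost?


Cost breakdown:
  Wood: 24 * 26 = 624
  Leather: 7 * 8 = 56
  Herb: 25 * 55 = 1375
  Feather: 19 * 25 = 475
  Crystal: 21 * 33 = 693
Total = 624 + 56 + 1375 + 475 + 693 = 3223

3223 gold


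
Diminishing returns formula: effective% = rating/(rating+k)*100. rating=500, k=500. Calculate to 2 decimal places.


effective% = rating / (rating + k) * 100
= 500 / (500 + 500) * 100
= 500 / 1000 * 100
= 0.5 * 100
= 50.00%

50.00%


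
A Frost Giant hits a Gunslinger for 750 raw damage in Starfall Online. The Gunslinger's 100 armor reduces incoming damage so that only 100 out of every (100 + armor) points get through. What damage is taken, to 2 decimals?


actual = 750 * 100 / (100 + 100)
= 750 * 100 / 200
= 75000 / 200
= 375.00

375.00 damage


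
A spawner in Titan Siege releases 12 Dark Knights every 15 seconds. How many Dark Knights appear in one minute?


Spawns per minute = count * (60 / interval)
= 12 * (60 / 15)
= 12 * 4.0
= 48.0

48.0 per minute


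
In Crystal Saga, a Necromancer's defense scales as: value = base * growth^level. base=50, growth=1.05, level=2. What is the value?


value = base * growth^level
= 50 * 1.05^2
= 50 * 1.1025
= 55.13

55.13 defense


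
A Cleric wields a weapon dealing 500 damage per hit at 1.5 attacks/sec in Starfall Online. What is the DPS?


DPS = damage * attack_speed
= 500 * 1.5
= 750.0

750.0 DPS


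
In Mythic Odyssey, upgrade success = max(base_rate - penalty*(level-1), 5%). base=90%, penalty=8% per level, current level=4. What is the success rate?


raw_rate = 90 - 8 * (4 - 1)
= 90 - 8 * 3
= 90 - 24
= 66
Apply floor: max(66, 5) = 66%

66%


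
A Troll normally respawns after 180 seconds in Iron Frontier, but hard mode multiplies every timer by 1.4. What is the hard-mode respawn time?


Respawn time = base * multiplier
= 180 * 1.4
= 252.0 seconds

252.0 seconds


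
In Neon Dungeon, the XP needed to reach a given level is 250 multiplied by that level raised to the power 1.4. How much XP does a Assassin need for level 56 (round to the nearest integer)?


XP = 250 * level^1.4
Substitute level = 56:
XP = 250 * 56^1.4
= 250 * 280.1968
= 70049

70049 XP


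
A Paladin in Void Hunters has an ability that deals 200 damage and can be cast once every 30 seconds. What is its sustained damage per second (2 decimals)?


DPS = damage / cooldown
= 200 / 30
= 6.67

6.67 DPS


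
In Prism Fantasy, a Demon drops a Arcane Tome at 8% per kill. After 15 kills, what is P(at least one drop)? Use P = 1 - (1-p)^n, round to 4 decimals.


P(at least one) = 1 - P(none) = 1 - (1-p)^n
p = 8/100 = 0.08
1 - p = 0.92
(1 - p)^15 = 0.92^15 = 0.286297
P(at least one) = 1 - 0.286297 = 0.7137

0.7137


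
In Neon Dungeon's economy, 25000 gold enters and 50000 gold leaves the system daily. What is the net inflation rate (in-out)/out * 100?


Net gold = 25000 - 50000 = -25000
Inflation rate = net / sunk * 100 = -25000 / 50000 * 100
= -0.5 * 100
= -50.00%

-50.00%


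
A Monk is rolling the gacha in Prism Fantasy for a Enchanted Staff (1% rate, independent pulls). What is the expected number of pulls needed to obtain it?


Expected pulls for a geometric distribution = 1/p = 100 / rate%
= 100 / 1
= 100.0

100.0 pulls


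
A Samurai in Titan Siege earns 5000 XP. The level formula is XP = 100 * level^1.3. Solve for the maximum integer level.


XP = 100 * level^1.3, so level = (XP / 100)^(1/1.3)
= (5000 / 100)^(1/1.3)
= 50.0^0.7692
= 20.2722
Floor: level = 20

level 20


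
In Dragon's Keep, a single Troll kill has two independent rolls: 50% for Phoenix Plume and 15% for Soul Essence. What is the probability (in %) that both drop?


For independent events, P(both) = P(A) * P(B)
= 50% * 15%
= 750 / 100 %
= 7.5%

7.5%


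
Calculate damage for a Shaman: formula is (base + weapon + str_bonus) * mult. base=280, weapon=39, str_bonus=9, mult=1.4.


Sum base + weapon + str = 280 + 39 + 9 = 328
Multiply by 1.4:
328 * 1.4 = 459.2

459.2 damage


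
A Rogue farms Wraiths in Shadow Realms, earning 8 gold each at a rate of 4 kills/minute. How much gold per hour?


Gold per minute = 8 * 4 = 32
Gold per hour = 32 * 60 = 1920

1920 gold/hour


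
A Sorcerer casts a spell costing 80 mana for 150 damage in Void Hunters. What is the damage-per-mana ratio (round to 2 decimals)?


Efficiency = damage / mana
= 150 / 80
= 1.88

1.88 dmg/mana


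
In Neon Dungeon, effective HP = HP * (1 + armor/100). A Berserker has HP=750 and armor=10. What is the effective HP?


EHP = 750 * (1 + 10/100)
= 750 * (1 + 0.1)
= 750 * 1.1
= 825.0

825.0 EHP


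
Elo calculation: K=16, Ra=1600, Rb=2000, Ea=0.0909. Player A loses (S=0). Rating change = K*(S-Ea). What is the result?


Elo update: delta = K * (S - Ea), where S = 0 (loses)
S - Ea = 0 - 0.0909 = -0.0909
Rating change = 16 * -0.0909
= -1.45

-1.45 rating points


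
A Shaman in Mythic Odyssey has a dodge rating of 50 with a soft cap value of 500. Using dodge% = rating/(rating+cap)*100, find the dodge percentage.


dodge% = 50 / (50 + 500) * 100
= 50 / 550 * 100
= 0.090909 * 100
= 9.09%

9.09%


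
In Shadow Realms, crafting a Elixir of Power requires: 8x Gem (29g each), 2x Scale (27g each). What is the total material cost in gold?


Cost breakdown:
  Gem: 8 * 29 = 232
  Scale: 2 * 27 = 54
Total = 232 + 54 = 286

286 gold


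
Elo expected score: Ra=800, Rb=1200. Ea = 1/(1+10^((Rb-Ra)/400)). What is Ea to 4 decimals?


Elo expected score: Ea = 1/(1 + 10^((Rb-Ra)/400))
Rb - Ra = 1200 - 800 = 400
(Rb-Ra)/400 = 400/400 = 1.0
10^1.0 = 10.0
Ea = 1/(1 + 10.0) = 1/11.0 = 0.0909

0.0909


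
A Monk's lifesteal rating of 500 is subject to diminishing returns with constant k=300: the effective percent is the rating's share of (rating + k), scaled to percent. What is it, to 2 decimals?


effective% = rating / (rating + k) * 100
= 500 / (500 + 300) * 100
= 500 / 800 * 100
= 0.625 * 100
= 62.50%

62.50%


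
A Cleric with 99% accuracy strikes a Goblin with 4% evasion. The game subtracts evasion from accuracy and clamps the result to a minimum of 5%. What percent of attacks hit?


accuracy - evasion = 99 - 4 = 95
Apply floor: max(95, 5) = 95
Hit chance = 95%

95%


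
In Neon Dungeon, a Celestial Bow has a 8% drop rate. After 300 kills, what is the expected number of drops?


Expected drops = kills * (drop_rate / 100)
= 300 * (8 / 100)
= 300 * 0.08
= 24.0

24.0 drops


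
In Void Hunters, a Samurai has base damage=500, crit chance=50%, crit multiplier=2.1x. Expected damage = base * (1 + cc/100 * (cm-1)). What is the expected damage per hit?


E[dmg] = base * (1 + crit_chance * (crit_mult - 1))
cc as decimal = 50/100 = 0.5
cm - 1 = 2.1 - 1 = 1.1
Bonus factor = 0.5 * 1.1 = 0.55
Total multiplier = 1 + 0.55 = 1.55
Expected damage = 500 * 1.55 = 775.00

775.00 damage


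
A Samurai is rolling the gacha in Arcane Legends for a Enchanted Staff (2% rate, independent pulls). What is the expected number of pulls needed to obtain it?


Expected pulls for a geometric distribution = 1/p = 100 / rate%
= 100 / 2
= 50.0

50.0 pulls


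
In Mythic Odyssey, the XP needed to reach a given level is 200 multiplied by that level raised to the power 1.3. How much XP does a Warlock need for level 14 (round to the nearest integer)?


XP = 200 * level^1.3
Substitute level = 14:
XP = 200 * 14^1.3
= 200 * 30.9006
= 6180

6180 XP


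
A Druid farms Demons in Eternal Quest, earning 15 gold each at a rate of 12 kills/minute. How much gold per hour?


Gold per minute = 15 * 12 = 180
Gold per hour = 180 * 60 = 10800

10800 gold/hour


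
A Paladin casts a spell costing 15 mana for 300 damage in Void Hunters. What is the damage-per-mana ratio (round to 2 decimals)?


Efficiency = damage / mana
= 300 / 15
= 20.00

20.00 dmg/mana


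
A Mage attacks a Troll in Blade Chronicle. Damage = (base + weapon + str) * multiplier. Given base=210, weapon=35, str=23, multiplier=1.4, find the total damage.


Sum base + weapon + str = 210 + 35 + 23 = 268
Multiply by 1.4:
268 * 1.4 = 375.2

375.2 damage


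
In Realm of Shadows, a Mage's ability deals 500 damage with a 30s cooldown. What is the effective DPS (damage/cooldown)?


DPS = damage / cooldown
= 500 / 30
= 16.67

16.67 DPS


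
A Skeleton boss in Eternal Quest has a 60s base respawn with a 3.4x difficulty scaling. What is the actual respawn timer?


Respawn time = base * multiplier
= 60 * 3.4
= 204.0 seconds

204.0 seconds


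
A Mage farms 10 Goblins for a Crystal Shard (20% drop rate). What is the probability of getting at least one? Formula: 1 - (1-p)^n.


P(at least one) = 1 - P(none) = 1 - (1-p)^n
p = 20/100 = 0.2
1 - p = 0.8
(1 - p)^10 = 0.8^10 = 0.107374
P(at least one) = 1 - 0.107374 = 0.8926

0.8926


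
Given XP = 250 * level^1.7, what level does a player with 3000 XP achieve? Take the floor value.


XP = 250 * level^1.7, so level = (XP / 250)^(1/1.7)
= (3000 / 250)^(1/1.7)
= 12.0^0.5882
= 4.3133
Floor: level = 4

level 4


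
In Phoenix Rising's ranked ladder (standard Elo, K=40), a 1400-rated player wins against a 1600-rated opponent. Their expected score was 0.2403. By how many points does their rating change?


Elo update: delta = K * (S - Ea), where S = 1 (wins)
S - Ea = 1 - 0.2403 = 0.7597
Rating change = 40 * 0.7597
= 30.39

30.39 rating points


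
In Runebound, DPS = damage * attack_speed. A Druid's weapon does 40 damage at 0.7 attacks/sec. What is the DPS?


DPS = damage * attack_speed
= 40 * 0.7
= 28.0

28.0 DPS


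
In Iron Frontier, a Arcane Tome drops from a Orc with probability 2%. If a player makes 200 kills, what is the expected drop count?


Expected drops = kills * (drop_rate / 100)
= 200 * (2 / 100)
= 200 * 0.02
= 4.0

4.0 drops


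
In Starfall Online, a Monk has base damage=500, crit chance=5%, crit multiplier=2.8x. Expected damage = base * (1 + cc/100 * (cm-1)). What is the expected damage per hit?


E[dmg] = base * (1 + crit_chance * (crit_mult - 1))
cc as decimal = 5/100 = 0.05
cm - 1 = 2.8 - 1 = 1.8
Bonus factor = 0.05 * 1.8 = 0.09
Total multiplier = 1 + 0.09 = 1.09
Expected damage = 500 * 1.09 = 545.00

545.00 damage


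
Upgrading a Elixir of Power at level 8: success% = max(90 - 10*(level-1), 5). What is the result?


raw_rate = 90 - 10 * (8 - 1)
= 90 - 10 * 7
= 90 - 70
= 20
Apply floor: max(20, 5) = 20%

20%


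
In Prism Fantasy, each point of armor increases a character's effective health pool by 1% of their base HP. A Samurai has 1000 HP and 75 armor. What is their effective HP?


EHP = 1000 * (1 + 75/100)
= 1000 * (1 + 0.75)
= 1000 * 1.75
= 1750.0

1750.0 EHP


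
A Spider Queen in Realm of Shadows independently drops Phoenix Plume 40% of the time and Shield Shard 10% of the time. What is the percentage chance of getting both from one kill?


For independent events, P(both) = P(A) * P(B)
= 40% * 10%
= 400 / 100 %
= 4.0%

4.0%


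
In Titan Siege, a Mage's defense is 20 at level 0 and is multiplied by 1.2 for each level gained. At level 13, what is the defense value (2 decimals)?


value = base * growth^level
= 20 * 1.2^13
= 20 * 10.699321
= 213.99

213.99 defense


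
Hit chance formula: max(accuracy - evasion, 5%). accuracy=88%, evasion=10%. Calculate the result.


accuracy - evasion = 88 - 10 = 78
Apply floor: max(78, 5) = 78
Hit chance = 78%

78%


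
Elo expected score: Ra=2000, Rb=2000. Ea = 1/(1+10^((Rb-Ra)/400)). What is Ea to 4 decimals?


Elo expected score: Ea = 1/(1 + 10^((Rb-Ra)/400))
Rb - Ra = 2000 - 2000 = 0
(Rb-Ra)/400 = 0/400 = 0.0
10^0.0 = 1.0
Ea = 1/(1 + 1.0) = 1/2.0 = 0.5000

0.5000


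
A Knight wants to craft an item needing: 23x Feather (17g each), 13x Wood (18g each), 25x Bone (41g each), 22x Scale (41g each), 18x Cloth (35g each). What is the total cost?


Cost breakdown:
  Feather: 23 * 17 = 391
  Wood: 13 * 18 = 234
  Bone: 25 * 41 = 1025
  Scale: 22 * 41 = 902
  Cloth: 18 * 35 = 630
Total = 391 + 234 + 1025 + 902 + 630 = 3182

3182 gold


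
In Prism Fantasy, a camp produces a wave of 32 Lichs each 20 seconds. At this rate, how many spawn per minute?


Spawns per minute = count * (60 / interval)
= 32 * (60 / 20)
= 32 * 3.0
= 96.0

96.0 per minute


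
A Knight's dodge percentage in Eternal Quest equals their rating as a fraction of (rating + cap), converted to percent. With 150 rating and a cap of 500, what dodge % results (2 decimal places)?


dodge% = 150 / (150 + 500) * 100
= 150 / 650 * 100
= 0.230769 * 100
= 23.08%

23.08%


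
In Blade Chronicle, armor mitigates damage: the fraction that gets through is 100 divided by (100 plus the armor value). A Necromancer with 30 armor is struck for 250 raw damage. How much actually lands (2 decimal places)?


actual = 250 * 100 / (100 + 30)
= 250 * 100 / 130
= 25000 / 130
= 192.31

192.31 damage


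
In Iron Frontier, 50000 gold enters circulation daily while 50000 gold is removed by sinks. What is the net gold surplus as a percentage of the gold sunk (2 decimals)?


Net gold = 50000 - 50000 = 0
Inflation rate = net / sunk * 100 = 0 / 50000 * 100
= 0.0 * 100
= 0.00%

0.00%


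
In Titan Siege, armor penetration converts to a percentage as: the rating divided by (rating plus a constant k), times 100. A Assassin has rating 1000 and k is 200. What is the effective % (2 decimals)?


effective% = rating / (rating + k) * 100
= 1000 / (1000 + 200) * 100
= 1000 / 1200 * 100
= 0.833333 * 100
= 83.33%

83.33%


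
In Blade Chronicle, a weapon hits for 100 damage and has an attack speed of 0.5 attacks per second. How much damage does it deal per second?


DPS = damage * attack_speed
= 100 * 0.5
= 50.0

50.0 DPS


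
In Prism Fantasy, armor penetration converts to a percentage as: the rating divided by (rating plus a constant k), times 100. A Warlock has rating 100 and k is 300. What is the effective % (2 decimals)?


effective% = rating / (rating + k) * 100
= 100 / (100 + 300) * 100
= 100 / 400 * 100
= 0.25 * 100
= 25.00%

25.00%


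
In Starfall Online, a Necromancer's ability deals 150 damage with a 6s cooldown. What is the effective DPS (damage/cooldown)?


DPS = damage / cooldown
= 150 / 6
= 25.00

25.00 DPS


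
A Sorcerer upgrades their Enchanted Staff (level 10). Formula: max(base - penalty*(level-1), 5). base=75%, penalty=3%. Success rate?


raw_rate = 75 - 3 * (10 - 1)
= 75 - 3 * 9
= 75 - 27
= 48
Apply floor: max(48, 5) = 48%

48%


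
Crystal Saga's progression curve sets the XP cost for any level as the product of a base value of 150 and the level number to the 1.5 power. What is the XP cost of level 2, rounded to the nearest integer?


XP = 150 * level^1.5
Substitute level = 2:
XP = 150 * 2^1.5
= 150 * 2.8284
= 424

424 XP


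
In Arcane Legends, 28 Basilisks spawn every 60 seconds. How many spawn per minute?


Spawns per minute = count * (60 / interval)
= 28 * (60 / 60)
= 28 * 1.0
= 28.0

28.0 per minute


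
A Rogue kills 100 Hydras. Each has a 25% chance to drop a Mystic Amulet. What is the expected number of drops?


Expected drops = kills * (drop_rate / 100)
= 100 * (25 / 100)
= 100 * 0.25
= 25.0

25.0 drops


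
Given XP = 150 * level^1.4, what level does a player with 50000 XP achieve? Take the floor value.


XP = 150 * level^1.4, so level = (XP / 150)^(1/1.4)
= (50000 / 150)^(1/1.4)
= 333.3333^0.7143
= 63.3952
Floor: level = 63

level 63


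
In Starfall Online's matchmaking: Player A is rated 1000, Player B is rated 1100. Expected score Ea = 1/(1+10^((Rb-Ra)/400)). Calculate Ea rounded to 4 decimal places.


Elo expected score: Ea = 1/(1 + 10^((Rb-Ra)/400))
Rb - Ra = 1100 - 1000 = 100
(Rb-Ra)/400 = 100/400 = 0.25
10^0.25 = 1.778279
Ea = 1/(1 + 1.778279) = 1/2.778279 = 0.3599

0.3599


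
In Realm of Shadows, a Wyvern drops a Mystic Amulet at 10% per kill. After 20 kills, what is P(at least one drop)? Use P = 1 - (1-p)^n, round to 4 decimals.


P(at least one) = 1 - P(none) = 1 - (1-p)^n
p = 10/100 = 0.1
1 - p = 0.9
(1 - p)^20 = 0.9^20 = 0.121577
P(at least one) = 1 - 0.121577 = 0.8784

0.8784


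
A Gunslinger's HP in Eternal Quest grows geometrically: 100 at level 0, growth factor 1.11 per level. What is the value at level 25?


value = base * growth^level
= 100 * 1.11^25
= 100 * 13.585464
= 1358.55

1358.55 HP


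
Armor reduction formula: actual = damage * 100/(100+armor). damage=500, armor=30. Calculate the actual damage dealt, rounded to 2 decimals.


actual = 500 * 100 / (100 + 30)
= 500 * 100 / 130
= 50000 / 130
= 384.62

384.62 damage


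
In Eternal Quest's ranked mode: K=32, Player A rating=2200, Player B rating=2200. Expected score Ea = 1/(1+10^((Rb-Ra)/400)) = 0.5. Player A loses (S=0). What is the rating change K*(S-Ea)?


Elo update: delta = K * (S - Ea), where S = 0 (loses)
S - Ea = 0 - 0.5 = -0.5
Rating change = 32 * -0.5
= -16.00

-16.00 rating points


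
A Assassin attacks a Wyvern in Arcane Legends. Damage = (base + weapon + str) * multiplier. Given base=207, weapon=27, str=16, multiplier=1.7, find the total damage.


Sum base + weapon + str = 207 + 27 + 16 = 250
Multiply by 1.7:
250 * 1.7 = 425.0

425.0 damage


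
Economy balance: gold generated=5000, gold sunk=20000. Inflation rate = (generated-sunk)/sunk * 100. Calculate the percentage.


Net gold = 5000 - 20000 = -15000
Inflation rate = net / sunk * 100 = -15000 / 20000 * 100
= -0.75 * 100
= -75.00%

-75.00%


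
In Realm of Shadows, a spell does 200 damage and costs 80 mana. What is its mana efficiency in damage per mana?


Efficiency = damage / mana
= 200 / 80
= 2.50

2.50 dmg/mana
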